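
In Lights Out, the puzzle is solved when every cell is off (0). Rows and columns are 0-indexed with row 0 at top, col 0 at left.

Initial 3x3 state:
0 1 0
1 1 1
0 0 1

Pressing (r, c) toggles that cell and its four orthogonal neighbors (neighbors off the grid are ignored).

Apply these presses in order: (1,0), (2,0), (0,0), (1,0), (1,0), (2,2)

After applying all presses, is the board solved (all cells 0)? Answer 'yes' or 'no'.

Answer: yes

Derivation:
After press 1 at (1,0):
1 1 0
0 0 1
1 0 1

After press 2 at (2,0):
1 1 0
1 0 1
0 1 1

After press 3 at (0,0):
0 0 0
0 0 1
0 1 1

After press 4 at (1,0):
1 0 0
1 1 1
1 1 1

After press 5 at (1,0):
0 0 0
0 0 1
0 1 1

After press 6 at (2,2):
0 0 0
0 0 0
0 0 0

Lights still on: 0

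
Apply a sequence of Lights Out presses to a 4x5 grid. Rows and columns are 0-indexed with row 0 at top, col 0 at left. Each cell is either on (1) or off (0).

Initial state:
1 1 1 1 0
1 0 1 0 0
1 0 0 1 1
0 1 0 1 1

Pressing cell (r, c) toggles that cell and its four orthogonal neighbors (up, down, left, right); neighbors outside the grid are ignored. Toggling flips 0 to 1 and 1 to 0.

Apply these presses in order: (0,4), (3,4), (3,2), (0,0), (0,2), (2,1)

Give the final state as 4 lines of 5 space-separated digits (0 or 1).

Answer: 0 1 0 1 1
0 1 0 0 1
0 1 0 1 0
0 1 1 1 0

Derivation:
After press 1 at (0,4):
1 1 1 0 1
1 0 1 0 1
1 0 0 1 1
0 1 0 1 1

After press 2 at (3,4):
1 1 1 0 1
1 0 1 0 1
1 0 0 1 0
0 1 0 0 0

After press 3 at (3,2):
1 1 1 0 1
1 0 1 0 1
1 0 1 1 0
0 0 1 1 0

After press 4 at (0,0):
0 0 1 0 1
0 0 1 0 1
1 0 1 1 0
0 0 1 1 0

After press 5 at (0,2):
0 1 0 1 1
0 0 0 0 1
1 0 1 1 0
0 0 1 1 0

After press 6 at (2,1):
0 1 0 1 1
0 1 0 0 1
0 1 0 1 0
0 1 1 1 0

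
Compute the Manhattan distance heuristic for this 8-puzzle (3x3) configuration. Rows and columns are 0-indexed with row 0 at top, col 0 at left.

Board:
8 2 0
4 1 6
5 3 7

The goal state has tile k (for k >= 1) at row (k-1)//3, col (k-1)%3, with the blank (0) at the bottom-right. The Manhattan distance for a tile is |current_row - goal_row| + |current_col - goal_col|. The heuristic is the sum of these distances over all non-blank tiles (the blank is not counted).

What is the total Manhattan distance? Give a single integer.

Tile 8: at (0,0), goal (2,1), distance |0-2|+|0-1| = 3
Tile 2: at (0,1), goal (0,1), distance |0-0|+|1-1| = 0
Tile 4: at (1,0), goal (1,0), distance |1-1|+|0-0| = 0
Tile 1: at (1,1), goal (0,0), distance |1-0|+|1-0| = 2
Tile 6: at (1,2), goal (1,2), distance |1-1|+|2-2| = 0
Tile 5: at (2,0), goal (1,1), distance |2-1|+|0-1| = 2
Tile 3: at (2,1), goal (0,2), distance |2-0|+|1-2| = 3
Tile 7: at (2,2), goal (2,0), distance |2-2|+|2-0| = 2
Sum: 3 + 0 + 0 + 2 + 0 + 2 + 3 + 2 = 12

Answer: 12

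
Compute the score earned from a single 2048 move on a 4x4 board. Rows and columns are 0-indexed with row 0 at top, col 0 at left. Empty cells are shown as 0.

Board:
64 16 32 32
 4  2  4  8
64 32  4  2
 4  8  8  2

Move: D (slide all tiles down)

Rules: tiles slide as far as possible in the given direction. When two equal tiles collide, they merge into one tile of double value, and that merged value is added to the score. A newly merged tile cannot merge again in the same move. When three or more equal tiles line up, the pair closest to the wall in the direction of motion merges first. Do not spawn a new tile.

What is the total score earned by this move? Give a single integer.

Answer: 12

Derivation:
Slide down:
col 0: [64, 4, 64, 4] -> [64, 4, 64, 4]  score +0 (running 0)
col 1: [16, 2, 32, 8] -> [16, 2, 32, 8]  score +0 (running 0)
col 2: [32, 4, 4, 8] -> [0, 32, 8, 8]  score +8 (running 8)
col 3: [32, 8, 2, 2] -> [0, 32, 8, 4]  score +4 (running 12)
Board after move:
64 16  0  0
 4  2 32 32
64 32  8  8
 4  8  8  4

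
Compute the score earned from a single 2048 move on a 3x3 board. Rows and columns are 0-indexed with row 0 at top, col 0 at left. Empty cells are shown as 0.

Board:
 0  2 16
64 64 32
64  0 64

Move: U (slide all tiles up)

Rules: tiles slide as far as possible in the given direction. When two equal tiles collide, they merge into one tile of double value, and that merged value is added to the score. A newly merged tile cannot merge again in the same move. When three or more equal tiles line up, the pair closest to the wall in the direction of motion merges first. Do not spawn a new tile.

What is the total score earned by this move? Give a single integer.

Slide up:
col 0: [0, 64, 64] -> [128, 0, 0]  score +128 (running 128)
col 1: [2, 64, 0] -> [2, 64, 0]  score +0 (running 128)
col 2: [16, 32, 64] -> [16, 32, 64]  score +0 (running 128)
Board after move:
128   2  16
  0  64  32
  0   0  64

Answer: 128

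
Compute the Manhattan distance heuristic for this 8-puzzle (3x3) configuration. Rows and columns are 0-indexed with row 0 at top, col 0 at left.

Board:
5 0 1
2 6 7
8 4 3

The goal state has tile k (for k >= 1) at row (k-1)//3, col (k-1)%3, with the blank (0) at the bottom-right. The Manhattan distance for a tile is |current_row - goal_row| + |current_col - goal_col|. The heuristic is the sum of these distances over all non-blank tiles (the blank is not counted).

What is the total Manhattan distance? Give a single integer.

Tile 5: (0,0)->(1,1) = 2
Tile 1: (0,2)->(0,0) = 2
Tile 2: (1,0)->(0,1) = 2
Tile 6: (1,1)->(1,2) = 1
Tile 7: (1,2)->(2,0) = 3
Tile 8: (2,0)->(2,1) = 1
Tile 4: (2,1)->(1,0) = 2
Tile 3: (2,2)->(0,2) = 2
Sum: 2 + 2 + 2 + 1 + 3 + 1 + 2 + 2 = 15

Answer: 15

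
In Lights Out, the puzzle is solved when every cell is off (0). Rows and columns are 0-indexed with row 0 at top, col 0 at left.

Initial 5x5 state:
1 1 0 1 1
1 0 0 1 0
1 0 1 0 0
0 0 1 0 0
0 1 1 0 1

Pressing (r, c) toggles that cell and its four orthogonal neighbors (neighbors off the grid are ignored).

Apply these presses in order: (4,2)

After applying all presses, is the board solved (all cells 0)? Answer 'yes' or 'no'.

After press 1 at (4,2):
1 1 0 1 1
1 0 0 1 0
1 0 1 0 0
0 0 0 0 0
0 0 0 1 1

Lights still on: 10

Answer: no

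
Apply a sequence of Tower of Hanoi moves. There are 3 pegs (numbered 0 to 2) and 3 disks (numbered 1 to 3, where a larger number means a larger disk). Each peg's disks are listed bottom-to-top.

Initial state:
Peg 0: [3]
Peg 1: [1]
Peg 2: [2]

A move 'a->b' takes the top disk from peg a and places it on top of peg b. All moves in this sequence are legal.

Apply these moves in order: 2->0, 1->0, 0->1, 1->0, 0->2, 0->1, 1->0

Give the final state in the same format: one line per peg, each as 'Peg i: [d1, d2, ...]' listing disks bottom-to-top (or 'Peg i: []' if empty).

Answer: Peg 0: [3, 2]
Peg 1: []
Peg 2: [1]

Derivation:
After move 1 (2->0):
Peg 0: [3, 2]
Peg 1: [1]
Peg 2: []

After move 2 (1->0):
Peg 0: [3, 2, 1]
Peg 1: []
Peg 2: []

After move 3 (0->1):
Peg 0: [3, 2]
Peg 1: [1]
Peg 2: []

After move 4 (1->0):
Peg 0: [3, 2, 1]
Peg 1: []
Peg 2: []

After move 5 (0->2):
Peg 0: [3, 2]
Peg 1: []
Peg 2: [1]

After move 6 (0->1):
Peg 0: [3]
Peg 1: [2]
Peg 2: [1]

After move 7 (1->0):
Peg 0: [3, 2]
Peg 1: []
Peg 2: [1]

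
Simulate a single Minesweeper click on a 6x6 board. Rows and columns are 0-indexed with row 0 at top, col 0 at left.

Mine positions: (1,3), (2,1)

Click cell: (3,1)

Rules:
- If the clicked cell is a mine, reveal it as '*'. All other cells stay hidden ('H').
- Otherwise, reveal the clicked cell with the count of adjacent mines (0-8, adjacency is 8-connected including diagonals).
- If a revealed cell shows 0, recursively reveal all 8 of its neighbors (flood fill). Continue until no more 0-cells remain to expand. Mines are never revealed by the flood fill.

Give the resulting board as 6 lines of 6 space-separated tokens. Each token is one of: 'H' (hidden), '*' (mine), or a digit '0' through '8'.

H H H H H H
H H H H H H
H H H H H H
H 1 H H H H
H H H H H H
H H H H H H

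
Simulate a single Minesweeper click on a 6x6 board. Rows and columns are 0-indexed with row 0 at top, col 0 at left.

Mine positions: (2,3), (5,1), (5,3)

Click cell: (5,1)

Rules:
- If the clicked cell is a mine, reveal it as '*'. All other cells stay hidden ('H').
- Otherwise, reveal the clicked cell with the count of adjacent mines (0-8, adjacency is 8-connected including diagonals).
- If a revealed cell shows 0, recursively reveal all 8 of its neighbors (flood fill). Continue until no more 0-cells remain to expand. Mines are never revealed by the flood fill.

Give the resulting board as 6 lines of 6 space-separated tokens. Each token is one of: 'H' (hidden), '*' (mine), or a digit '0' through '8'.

H H H H H H
H H H H H H
H H H H H H
H H H H H H
H H H H H H
H * H H H H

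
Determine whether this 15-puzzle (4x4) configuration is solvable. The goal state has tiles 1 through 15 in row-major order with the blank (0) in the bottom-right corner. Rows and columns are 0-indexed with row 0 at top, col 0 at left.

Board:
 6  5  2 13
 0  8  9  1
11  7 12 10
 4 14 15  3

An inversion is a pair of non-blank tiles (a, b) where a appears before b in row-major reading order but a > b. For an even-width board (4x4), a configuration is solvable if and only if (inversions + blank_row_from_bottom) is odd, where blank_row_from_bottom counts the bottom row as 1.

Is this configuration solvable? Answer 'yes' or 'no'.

Inversions: 41
Blank is in row 1 (0-indexed from top), which is row 3 counting from the bottom (bottom = 1).
41 + 3 = 44, which is even, so the puzzle is not solvable.

Answer: no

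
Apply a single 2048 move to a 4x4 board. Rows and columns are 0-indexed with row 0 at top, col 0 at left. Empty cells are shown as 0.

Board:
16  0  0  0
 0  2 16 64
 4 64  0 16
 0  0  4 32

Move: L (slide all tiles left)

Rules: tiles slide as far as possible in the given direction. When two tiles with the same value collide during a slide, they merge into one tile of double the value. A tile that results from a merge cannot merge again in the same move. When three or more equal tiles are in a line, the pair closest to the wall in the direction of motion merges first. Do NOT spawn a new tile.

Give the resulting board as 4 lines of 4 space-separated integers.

Slide left:
row 0: [16, 0, 0, 0] -> [16, 0, 0, 0]
row 1: [0, 2, 16, 64] -> [2, 16, 64, 0]
row 2: [4, 64, 0, 16] -> [4, 64, 16, 0]
row 3: [0, 0, 4, 32] -> [4, 32, 0, 0]

Answer: 16  0  0  0
 2 16 64  0
 4 64 16  0
 4 32  0  0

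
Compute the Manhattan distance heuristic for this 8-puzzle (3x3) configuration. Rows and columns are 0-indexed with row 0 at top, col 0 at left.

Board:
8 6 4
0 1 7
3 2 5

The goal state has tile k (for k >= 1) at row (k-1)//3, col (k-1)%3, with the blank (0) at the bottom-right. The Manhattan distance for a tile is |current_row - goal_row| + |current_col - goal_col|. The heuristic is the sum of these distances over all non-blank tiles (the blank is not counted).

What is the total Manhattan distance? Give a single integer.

Tile 8: at (0,0), goal (2,1), distance |0-2|+|0-1| = 3
Tile 6: at (0,1), goal (1,2), distance |0-1|+|1-2| = 2
Tile 4: at (0,2), goal (1,0), distance |0-1|+|2-0| = 3
Tile 1: at (1,1), goal (0,0), distance |1-0|+|1-0| = 2
Tile 7: at (1,2), goal (2,0), distance |1-2|+|2-0| = 3
Tile 3: at (2,0), goal (0,2), distance |2-0|+|0-2| = 4
Tile 2: at (2,1), goal (0,1), distance |2-0|+|1-1| = 2
Tile 5: at (2,2), goal (1,1), distance |2-1|+|2-1| = 2
Sum: 3 + 2 + 3 + 2 + 3 + 4 + 2 + 2 = 21

Answer: 21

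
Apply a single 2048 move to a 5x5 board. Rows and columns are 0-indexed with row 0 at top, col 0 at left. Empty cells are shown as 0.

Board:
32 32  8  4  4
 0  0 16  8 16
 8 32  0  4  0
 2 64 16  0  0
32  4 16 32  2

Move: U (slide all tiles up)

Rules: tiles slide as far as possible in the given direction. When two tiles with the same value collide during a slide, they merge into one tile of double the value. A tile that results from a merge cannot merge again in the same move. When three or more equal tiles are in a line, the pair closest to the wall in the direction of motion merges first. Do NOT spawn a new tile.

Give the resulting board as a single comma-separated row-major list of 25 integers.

Answer: 32, 64, 8, 4, 4, 8, 64, 32, 8, 16, 2, 4, 16, 4, 2, 32, 0, 0, 32, 0, 0, 0, 0, 0, 0

Derivation:
Slide up:
col 0: [32, 0, 8, 2, 32] -> [32, 8, 2, 32, 0]
col 1: [32, 0, 32, 64, 4] -> [64, 64, 4, 0, 0]
col 2: [8, 16, 0, 16, 16] -> [8, 32, 16, 0, 0]
col 3: [4, 8, 4, 0, 32] -> [4, 8, 4, 32, 0]
col 4: [4, 16, 0, 0, 2] -> [4, 16, 2, 0, 0]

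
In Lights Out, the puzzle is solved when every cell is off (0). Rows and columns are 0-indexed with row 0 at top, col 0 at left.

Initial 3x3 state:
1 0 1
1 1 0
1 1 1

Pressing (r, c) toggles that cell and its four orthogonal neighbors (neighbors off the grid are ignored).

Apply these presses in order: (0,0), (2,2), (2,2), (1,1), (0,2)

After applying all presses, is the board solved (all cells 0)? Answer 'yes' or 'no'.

After press 1 at (0,0):
0 1 1
0 1 0
1 1 1

After press 2 at (2,2):
0 1 1
0 1 1
1 0 0

After press 3 at (2,2):
0 1 1
0 1 0
1 1 1

After press 4 at (1,1):
0 0 1
1 0 1
1 0 1

After press 5 at (0,2):
0 1 0
1 0 0
1 0 1

Lights still on: 4

Answer: no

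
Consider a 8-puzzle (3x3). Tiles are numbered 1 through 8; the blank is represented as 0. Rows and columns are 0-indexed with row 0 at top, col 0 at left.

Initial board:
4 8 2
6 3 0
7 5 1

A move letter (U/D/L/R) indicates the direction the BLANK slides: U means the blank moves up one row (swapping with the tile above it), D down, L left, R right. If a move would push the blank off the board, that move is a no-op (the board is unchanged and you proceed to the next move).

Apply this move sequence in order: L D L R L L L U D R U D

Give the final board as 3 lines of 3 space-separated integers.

After move 1 (L):
4 8 2
6 0 3
7 5 1

After move 2 (D):
4 8 2
6 5 3
7 0 1

After move 3 (L):
4 8 2
6 5 3
0 7 1

After move 4 (R):
4 8 2
6 5 3
7 0 1

After move 5 (L):
4 8 2
6 5 3
0 7 1

After move 6 (L):
4 8 2
6 5 3
0 7 1

After move 7 (L):
4 8 2
6 5 3
0 7 1

After move 8 (U):
4 8 2
0 5 3
6 7 1

After move 9 (D):
4 8 2
6 5 3
0 7 1

After move 10 (R):
4 8 2
6 5 3
7 0 1

After move 11 (U):
4 8 2
6 0 3
7 5 1

After move 12 (D):
4 8 2
6 5 3
7 0 1

Answer: 4 8 2
6 5 3
7 0 1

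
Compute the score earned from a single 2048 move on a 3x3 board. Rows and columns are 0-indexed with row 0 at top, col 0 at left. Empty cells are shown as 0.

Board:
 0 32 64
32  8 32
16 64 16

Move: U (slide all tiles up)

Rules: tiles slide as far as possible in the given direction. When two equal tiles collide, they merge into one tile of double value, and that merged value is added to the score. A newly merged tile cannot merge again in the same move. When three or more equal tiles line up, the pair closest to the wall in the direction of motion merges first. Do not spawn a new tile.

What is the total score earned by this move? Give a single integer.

Slide up:
col 0: [0, 32, 16] -> [32, 16, 0]  score +0 (running 0)
col 1: [32, 8, 64] -> [32, 8, 64]  score +0 (running 0)
col 2: [64, 32, 16] -> [64, 32, 16]  score +0 (running 0)
Board after move:
32 32 64
16  8 32
 0 64 16

Answer: 0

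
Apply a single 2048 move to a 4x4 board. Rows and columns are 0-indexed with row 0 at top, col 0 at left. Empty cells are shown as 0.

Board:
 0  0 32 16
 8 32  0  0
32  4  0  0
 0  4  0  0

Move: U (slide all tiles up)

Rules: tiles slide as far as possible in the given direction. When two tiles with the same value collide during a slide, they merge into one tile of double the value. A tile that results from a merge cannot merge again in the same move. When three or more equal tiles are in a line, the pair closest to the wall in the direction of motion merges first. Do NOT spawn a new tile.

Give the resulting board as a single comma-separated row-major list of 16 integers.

Answer: 8, 32, 32, 16, 32, 8, 0, 0, 0, 0, 0, 0, 0, 0, 0, 0

Derivation:
Slide up:
col 0: [0, 8, 32, 0] -> [8, 32, 0, 0]
col 1: [0, 32, 4, 4] -> [32, 8, 0, 0]
col 2: [32, 0, 0, 0] -> [32, 0, 0, 0]
col 3: [16, 0, 0, 0] -> [16, 0, 0, 0]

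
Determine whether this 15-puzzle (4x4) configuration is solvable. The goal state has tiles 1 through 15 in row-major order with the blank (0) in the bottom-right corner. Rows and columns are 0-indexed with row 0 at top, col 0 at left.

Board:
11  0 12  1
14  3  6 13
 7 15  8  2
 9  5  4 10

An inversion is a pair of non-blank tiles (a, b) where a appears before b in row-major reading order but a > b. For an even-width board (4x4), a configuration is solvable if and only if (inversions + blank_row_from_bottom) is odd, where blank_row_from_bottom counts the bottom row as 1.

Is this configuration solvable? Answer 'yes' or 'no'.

Inversions: 56
Blank is in row 0 (0-indexed from top), which is row 4 counting from the bottom (bottom = 1).
56 + 4 = 60, which is even, so the puzzle is not solvable.

Answer: no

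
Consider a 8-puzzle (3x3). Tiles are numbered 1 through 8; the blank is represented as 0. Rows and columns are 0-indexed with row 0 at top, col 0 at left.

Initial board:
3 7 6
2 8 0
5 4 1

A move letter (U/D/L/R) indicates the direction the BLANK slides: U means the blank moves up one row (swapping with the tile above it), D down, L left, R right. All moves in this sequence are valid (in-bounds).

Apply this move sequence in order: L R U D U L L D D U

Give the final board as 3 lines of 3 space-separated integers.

After move 1 (L):
3 7 6
2 0 8
5 4 1

After move 2 (R):
3 7 6
2 8 0
5 4 1

After move 3 (U):
3 7 0
2 8 6
5 4 1

After move 4 (D):
3 7 6
2 8 0
5 4 1

After move 5 (U):
3 7 0
2 8 6
5 4 1

After move 6 (L):
3 0 7
2 8 6
5 4 1

After move 7 (L):
0 3 7
2 8 6
5 4 1

After move 8 (D):
2 3 7
0 8 6
5 4 1

After move 9 (D):
2 3 7
5 8 6
0 4 1

After move 10 (U):
2 3 7
0 8 6
5 4 1

Answer: 2 3 7
0 8 6
5 4 1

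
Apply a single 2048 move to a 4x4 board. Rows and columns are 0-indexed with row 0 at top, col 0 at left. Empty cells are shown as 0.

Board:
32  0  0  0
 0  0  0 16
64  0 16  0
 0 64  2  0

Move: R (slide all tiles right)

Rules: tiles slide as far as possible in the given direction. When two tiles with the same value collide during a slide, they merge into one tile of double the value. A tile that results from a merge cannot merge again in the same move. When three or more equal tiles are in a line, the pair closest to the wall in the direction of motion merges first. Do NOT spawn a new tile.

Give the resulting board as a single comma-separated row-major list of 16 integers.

Slide right:
row 0: [32, 0, 0, 0] -> [0, 0, 0, 32]
row 1: [0, 0, 0, 16] -> [0, 0, 0, 16]
row 2: [64, 0, 16, 0] -> [0, 0, 64, 16]
row 3: [0, 64, 2, 0] -> [0, 0, 64, 2]

Answer: 0, 0, 0, 32, 0, 0, 0, 16, 0, 0, 64, 16, 0, 0, 64, 2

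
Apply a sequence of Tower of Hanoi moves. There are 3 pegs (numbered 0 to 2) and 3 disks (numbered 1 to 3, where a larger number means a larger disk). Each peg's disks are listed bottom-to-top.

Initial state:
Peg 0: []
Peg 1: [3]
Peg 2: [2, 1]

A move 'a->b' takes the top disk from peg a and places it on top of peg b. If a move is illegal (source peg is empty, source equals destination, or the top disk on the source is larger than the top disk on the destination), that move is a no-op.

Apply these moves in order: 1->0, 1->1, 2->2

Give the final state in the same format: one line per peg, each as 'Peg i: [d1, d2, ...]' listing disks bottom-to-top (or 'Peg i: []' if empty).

After move 1 (1->0):
Peg 0: [3]
Peg 1: []
Peg 2: [2, 1]

After move 2 (1->1):
Peg 0: [3]
Peg 1: []
Peg 2: [2, 1]

After move 3 (2->2):
Peg 0: [3]
Peg 1: []
Peg 2: [2, 1]

Answer: Peg 0: [3]
Peg 1: []
Peg 2: [2, 1]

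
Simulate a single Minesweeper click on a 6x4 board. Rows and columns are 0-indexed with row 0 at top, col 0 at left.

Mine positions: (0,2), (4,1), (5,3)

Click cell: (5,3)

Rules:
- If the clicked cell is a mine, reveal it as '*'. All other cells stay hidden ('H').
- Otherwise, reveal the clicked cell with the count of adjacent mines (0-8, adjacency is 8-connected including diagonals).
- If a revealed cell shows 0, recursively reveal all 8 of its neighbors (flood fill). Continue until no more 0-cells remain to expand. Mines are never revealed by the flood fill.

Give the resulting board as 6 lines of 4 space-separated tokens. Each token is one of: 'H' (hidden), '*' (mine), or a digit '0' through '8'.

H H H H
H H H H
H H H H
H H H H
H H H H
H H H *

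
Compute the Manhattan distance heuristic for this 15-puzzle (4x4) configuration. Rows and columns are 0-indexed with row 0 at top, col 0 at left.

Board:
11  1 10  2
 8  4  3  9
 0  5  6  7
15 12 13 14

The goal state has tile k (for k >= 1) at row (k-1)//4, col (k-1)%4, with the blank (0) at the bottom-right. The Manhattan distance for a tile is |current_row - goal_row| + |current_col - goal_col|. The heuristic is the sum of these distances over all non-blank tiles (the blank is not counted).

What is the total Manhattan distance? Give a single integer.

Answer: 36

Derivation:
Tile 11: at (0,0), goal (2,2), distance |0-2|+|0-2| = 4
Tile 1: at (0,1), goal (0,0), distance |0-0|+|1-0| = 1
Tile 10: at (0,2), goal (2,1), distance |0-2|+|2-1| = 3
Tile 2: at (0,3), goal (0,1), distance |0-0|+|3-1| = 2
Tile 8: at (1,0), goal (1,3), distance |1-1|+|0-3| = 3
Tile 4: at (1,1), goal (0,3), distance |1-0|+|1-3| = 3
Tile 3: at (1,2), goal (0,2), distance |1-0|+|2-2| = 1
Tile 9: at (1,3), goal (2,0), distance |1-2|+|3-0| = 4
Tile 5: at (2,1), goal (1,0), distance |2-1|+|1-0| = 2
Tile 6: at (2,2), goal (1,1), distance |2-1|+|2-1| = 2
Tile 7: at (2,3), goal (1,2), distance |2-1|+|3-2| = 2
Tile 15: at (3,0), goal (3,2), distance |3-3|+|0-2| = 2
Tile 12: at (3,1), goal (2,3), distance |3-2|+|1-3| = 3
Tile 13: at (3,2), goal (3,0), distance |3-3|+|2-0| = 2
Tile 14: at (3,3), goal (3,1), distance |3-3|+|3-1| = 2
Sum: 4 + 1 + 3 + 2 + 3 + 3 + 1 + 4 + 2 + 2 + 2 + 2 + 3 + 2 + 2 = 36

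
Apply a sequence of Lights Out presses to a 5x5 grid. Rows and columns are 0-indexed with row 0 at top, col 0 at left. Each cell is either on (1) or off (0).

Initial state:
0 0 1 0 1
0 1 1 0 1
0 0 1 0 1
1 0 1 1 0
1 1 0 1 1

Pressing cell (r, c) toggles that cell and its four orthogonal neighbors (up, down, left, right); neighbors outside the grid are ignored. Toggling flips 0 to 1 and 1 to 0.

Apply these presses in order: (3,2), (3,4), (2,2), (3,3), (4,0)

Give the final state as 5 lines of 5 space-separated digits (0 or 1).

After press 1 at (3,2):
0 0 1 0 1
0 1 1 0 1
0 0 0 0 1
1 1 0 0 0
1 1 1 1 1

After press 2 at (3,4):
0 0 1 0 1
0 1 1 0 1
0 0 0 0 0
1 1 0 1 1
1 1 1 1 0

After press 3 at (2,2):
0 0 1 0 1
0 1 0 0 1
0 1 1 1 0
1 1 1 1 1
1 1 1 1 0

After press 4 at (3,3):
0 0 1 0 1
0 1 0 0 1
0 1 1 0 0
1 1 0 0 0
1 1 1 0 0

After press 5 at (4,0):
0 0 1 0 1
0 1 0 0 1
0 1 1 0 0
0 1 0 0 0
0 0 1 0 0

Answer: 0 0 1 0 1
0 1 0 0 1
0 1 1 0 0
0 1 0 0 0
0 0 1 0 0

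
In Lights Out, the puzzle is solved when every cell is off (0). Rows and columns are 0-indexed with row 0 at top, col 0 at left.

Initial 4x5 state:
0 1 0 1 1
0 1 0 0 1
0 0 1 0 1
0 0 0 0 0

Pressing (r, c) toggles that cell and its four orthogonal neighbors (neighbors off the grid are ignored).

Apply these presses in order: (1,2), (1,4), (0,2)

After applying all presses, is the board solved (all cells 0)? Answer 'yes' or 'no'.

Answer: yes

Derivation:
After press 1 at (1,2):
0 1 1 1 1
0 0 1 1 1
0 0 0 0 1
0 0 0 0 0

After press 2 at (1,4):
0 1 1 1 0
0 0 1 0 0
0 0 0 0 0
0 0 0 0 0

After press 3 at (0,2):
0 0 0 0 0
0 0 0 0 0
0 0 0 0 0
0 0 0 0 0

Lights still on: 0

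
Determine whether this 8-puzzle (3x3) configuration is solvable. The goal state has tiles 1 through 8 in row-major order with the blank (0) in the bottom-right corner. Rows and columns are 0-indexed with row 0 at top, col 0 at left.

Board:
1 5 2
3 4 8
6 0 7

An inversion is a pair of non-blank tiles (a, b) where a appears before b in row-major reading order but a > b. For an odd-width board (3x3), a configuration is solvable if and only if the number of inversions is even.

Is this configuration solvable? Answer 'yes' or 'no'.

Answer: no

Derivation:
Inversions (pairs i<j in row-major order where tile[i] > tile[j] > 0): 5
5 is odd, so the puzzle is not solvable.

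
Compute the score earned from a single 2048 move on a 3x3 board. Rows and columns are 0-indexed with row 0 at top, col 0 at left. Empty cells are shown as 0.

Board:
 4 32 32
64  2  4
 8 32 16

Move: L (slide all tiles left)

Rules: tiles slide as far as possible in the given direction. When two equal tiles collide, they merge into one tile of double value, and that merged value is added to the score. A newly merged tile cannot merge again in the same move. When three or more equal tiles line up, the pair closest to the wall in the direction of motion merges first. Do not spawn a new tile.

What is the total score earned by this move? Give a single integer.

Slide left:
row 0: [4, 32, 32] -> [4, 64, 0]  score +64 (running 64)
row 1: [64, 2, 4] -> [64, 2, 4]  score +0 (running 64)
row 2: [8, 32, 16] -> [8, 32, 16]  score +0 (running 64)
Board after move:
 4 64  0
64  2  4
 8 32 16

Answer: 64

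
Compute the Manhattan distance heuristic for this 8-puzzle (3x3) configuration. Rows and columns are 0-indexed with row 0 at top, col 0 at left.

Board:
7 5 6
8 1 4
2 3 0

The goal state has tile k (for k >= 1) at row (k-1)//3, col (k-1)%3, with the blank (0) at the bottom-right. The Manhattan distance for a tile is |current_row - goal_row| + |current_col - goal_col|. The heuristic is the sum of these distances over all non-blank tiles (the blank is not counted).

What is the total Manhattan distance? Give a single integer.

Tile 7: at (0,0), goal (2,0), distance |0-2|+|0-0| = 2
Tile 5: at (0,1), goal (1,1), distance |0-1|+|1-1| = 1
Tile 6: at (0,2), goal (1,2), distance |0-1|+|2-2| = 1
Tile 8: at (1,0), goal (2,1), distance |1-2|+|0-1| = 2
Tile 1: at (1,1), goal (0,0), distance |1-0|+|1-0| = 2
Tile 4: at (1,2), goal (1,0), distance |1-1|+|2-0| = 2
Tile 2: at (2,0), goal (0,1), distance |2-0|+|0-1| = 3
Tile 3: at (2,1), goal (0,2), distance |2-0|+|1-2| = 3
Sum: 2 + 1 + 1 + 2 + 2 + 2 + 3 + 3 = 16

Answer: 16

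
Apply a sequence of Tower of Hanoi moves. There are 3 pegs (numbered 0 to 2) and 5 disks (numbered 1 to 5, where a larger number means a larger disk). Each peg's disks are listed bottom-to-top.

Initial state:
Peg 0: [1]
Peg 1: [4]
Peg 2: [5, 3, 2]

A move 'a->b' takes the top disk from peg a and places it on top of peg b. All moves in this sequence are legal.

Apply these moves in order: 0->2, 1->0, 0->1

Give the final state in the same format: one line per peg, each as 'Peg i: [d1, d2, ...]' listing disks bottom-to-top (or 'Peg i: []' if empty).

Answer: Peg 0: []
Peg 1: [4]
Peg 2: [5, 3, 2, 1]

Derivation:
After move 1 (0->2):
Peg 0: []
Peg 1: [4]
Peg 2: [5, 3, 2, 1]

After move 2 (1->0):
Peg 0: [4]
Peg 1: []
Peg 2: [5, 3, 2, 1]

After move 3 (0->1):
Peg 0: []
Peg 1: [4]
Peg 2: [5, 3, 2, 1]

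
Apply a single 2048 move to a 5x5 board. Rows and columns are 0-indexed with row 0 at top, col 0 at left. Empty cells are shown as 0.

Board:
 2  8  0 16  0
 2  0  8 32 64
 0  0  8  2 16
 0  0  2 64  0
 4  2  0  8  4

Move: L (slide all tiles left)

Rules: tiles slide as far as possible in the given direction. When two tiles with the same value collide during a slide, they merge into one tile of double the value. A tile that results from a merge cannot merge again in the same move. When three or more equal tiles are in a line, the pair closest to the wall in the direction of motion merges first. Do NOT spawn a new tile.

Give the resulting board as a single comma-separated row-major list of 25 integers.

Slide left:
row 0: [2, 8, 0, 16, 0] -> [2, 8, 16, 0, 0]
row 1: [2, 0, 8, 32, 64] -> [2, 8, 32, 64, 0]
row 2: [0, 0, 8, 2, 16] -> [8, 2, 16, 0, 0]
row 3: [0, 0, 2, 64, 0] -> [2, 64, 0, 0, 0]
row 4: [4, 2, 0, 8, 4] -> [4, 2, 8, 4, 0]

Answer: 2, 8, 16, 0, 0, 2, 8, 32, 64, 0, 8, 2, 16, 0, 0, 2, 64, 0, 0, 0, 4, 2, 8, 4, 0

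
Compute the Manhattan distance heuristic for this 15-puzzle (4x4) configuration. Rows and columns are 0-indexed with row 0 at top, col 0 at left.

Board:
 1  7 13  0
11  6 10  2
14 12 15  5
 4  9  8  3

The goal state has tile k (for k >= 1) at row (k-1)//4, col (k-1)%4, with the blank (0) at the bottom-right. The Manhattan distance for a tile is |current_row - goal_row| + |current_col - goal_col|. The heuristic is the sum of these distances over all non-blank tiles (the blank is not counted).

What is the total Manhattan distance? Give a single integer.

Answer: 39

Derivation:
Tile 1: at (0,0), goal (0,0), distance |0-0|+|0-0| = 0
Tile 7: at (0,1), goal (1,2), distance |0-1|+|1-2| = 2
Tile 13: at (0,2), goal (3,0), distance |0-3|+|2-0| = 5
Tile 11: at (1,0), goal (2,2), distance |1-2|+|0-2| = 3
Tile 6: at (1,1), goal (1,1), distance |1-1|+|1-1| = 0
Tile 10: at (1,2), goal (2,1), distance |1-2|+|2-1| = 2
Tile 2: at (1,3), goal (0,1), distance |1-0|+|3-1| = 3
Tile 14: at (2,0), goal (3,1), distance |2-3|+|0-1| = 2
Tile 12: at (2,1), goal (2,3), distance |2-2|+|1-3| = 2
Tile 15: at (2,2), goal (3,2), distance |2-3|+|2-2| = 1
Tile 5: at (2,3), goal (1,0), distance |2-1|+|3-0| = 4
Tile 4: at (3,0), goal (0,3), distance |3-0|+|0-3| = 6
Tile 9: at (3,1), goal (2,0), distance |3-2|+|1-0| = 2
Tile 8: at (3,2), goal (1,3), distance |3-1|+|2-3| = 3
Tile 3: at (3,3), goal (0,2), distance |3-0|+|3-2| = 4
Sum: 0 + 2 + 5 + 3 + 0 + 2 + 3 + 2 + 2 + 1 + 4 + 6 + 2 + 3 + 4 = 39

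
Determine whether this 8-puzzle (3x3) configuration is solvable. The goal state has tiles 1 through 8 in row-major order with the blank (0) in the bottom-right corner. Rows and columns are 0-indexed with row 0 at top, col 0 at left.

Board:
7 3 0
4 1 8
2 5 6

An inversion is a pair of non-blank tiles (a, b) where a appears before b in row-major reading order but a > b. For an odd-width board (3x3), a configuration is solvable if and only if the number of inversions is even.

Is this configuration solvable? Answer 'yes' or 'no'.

Inversions (pairs i<j in row-major order where tile[i] > tile[j] > 0): 13
13 is odd, so the puzzle is not solvable.

Answer: no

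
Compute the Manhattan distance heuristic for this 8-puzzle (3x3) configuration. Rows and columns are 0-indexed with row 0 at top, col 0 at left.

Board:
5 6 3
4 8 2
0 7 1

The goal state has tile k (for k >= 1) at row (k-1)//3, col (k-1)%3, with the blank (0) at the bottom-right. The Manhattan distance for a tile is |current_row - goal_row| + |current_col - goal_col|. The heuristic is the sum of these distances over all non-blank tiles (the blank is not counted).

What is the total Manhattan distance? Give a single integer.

Tile 5: (0,0)->(1,1) = 2
Tile 6: (0,1)->(1,2) = 2
Tile 3: (0,2)->(0,2) = 0
Tile 4: (1,0)->(1,0) = 0
Tile 8: (1,1)->(2,1) = 1
Tile 2: (1,2)->(0,1) = 2
Tile 7: (2,1)->(2,0) = 1
Tile 1: (2,2)->(0,0) = 4
Sum: 2 + 2 + 0 + 0 + 1 + 2 + 1 + 4 = 12

Answer: 12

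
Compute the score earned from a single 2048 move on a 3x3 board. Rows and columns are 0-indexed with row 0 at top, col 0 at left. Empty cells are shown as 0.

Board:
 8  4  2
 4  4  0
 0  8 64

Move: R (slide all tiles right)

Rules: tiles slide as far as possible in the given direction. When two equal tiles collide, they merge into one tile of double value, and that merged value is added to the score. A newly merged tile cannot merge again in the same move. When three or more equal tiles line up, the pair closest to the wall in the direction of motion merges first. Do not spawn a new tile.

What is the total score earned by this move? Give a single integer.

Slide right:
row 0: [8, 4, 2] -> [8, 4, 2]  score +0 (running 0)
row 1: [4, 4, 0] -> [0, 0, 8]  score +8 (running 8)
row 2: [0, 8, 64] -> [0, 8, 64]  score +0 (running 8)
Board after move:
 8  4  2
 0  0  8
 0  8 64

Answer: 8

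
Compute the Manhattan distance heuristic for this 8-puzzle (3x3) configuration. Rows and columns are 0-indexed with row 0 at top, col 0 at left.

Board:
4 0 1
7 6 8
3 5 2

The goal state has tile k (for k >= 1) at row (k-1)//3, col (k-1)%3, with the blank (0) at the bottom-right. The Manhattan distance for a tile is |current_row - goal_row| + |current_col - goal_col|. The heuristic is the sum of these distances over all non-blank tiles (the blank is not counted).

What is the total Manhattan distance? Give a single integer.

Tile 4: (0,0)->(1,0) = 1
Tile 1: (0,2)->(0,0) = 2
Tile 7: (1,0)->(2,0) = 1
Tile 6: (1,1)->(1,2) = 1
Tile 8: (1,2)->(2,1) = 2
Tile 3: (2,0)->(0,2) = 4
Tile 5: (2,1)->(1,1) = 1
Tile 2: (2,2)->(0,1) = 3
Sum: 1 + 2 + 1 + 1 + 2 + 4 + 1 + 3 = 15

Answer: 15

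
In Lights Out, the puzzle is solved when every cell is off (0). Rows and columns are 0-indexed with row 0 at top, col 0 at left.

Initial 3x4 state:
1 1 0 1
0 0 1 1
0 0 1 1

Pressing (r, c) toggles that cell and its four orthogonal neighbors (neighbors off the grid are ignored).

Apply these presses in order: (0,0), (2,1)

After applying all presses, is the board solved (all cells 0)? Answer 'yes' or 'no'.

Answer: no

Derivation:
After press 1 at (0,0):
0 0 0 1
1 0 1 1
0 0 1 1

After press 2 at (2,1):
0 0 0 1
1 1 1 1
1 1 0 1

Lights still on: 8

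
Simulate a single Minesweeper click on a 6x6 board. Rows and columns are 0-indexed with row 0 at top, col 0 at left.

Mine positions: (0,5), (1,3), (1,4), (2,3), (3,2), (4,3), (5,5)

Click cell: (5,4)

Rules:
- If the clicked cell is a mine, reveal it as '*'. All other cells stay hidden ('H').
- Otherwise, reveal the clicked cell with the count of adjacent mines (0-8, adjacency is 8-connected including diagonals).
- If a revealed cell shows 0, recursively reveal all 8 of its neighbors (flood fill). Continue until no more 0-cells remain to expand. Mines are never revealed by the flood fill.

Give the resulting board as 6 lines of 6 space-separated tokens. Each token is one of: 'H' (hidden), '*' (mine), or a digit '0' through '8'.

H H H H H H
H H H H H H
H H H H H H
H H H H H H
H H H H H H
H H H H 2 H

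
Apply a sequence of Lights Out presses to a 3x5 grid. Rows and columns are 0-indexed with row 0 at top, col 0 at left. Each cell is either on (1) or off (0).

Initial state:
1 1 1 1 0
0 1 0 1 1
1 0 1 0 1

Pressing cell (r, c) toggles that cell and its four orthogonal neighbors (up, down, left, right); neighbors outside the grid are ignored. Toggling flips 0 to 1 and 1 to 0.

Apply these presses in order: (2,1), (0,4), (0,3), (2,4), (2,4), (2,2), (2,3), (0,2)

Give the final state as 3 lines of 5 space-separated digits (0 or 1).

Answer: 1 0 1 0 0
0 0 0 1 0
0 0 0 0 0

Derivation:
After press 1 at (2,1):
1 1 1 1 0
0 0 0 1 1
0 1 0 0 1

After press 2 at (0,4):
1 1 1 0 1
0 0 0 1 0
0 1 0 0 1

After press 3 at (0,3):
1 1 0 1 0
0 0 0 0 0
0 1 0 0 1

After press 4 at (2,4):
1 1 0 1 0
0 0 0 0 1
0 1 0 1 0

After press 5 at (2,4):
1 1 0 1 0
0 0 0 0 0
0 1 0 0 1

After press 6 at (2,2):
1 1 0 1 0
0 0 1 0 0
0 0 1 1 1

After press 7 at (2,3):
1 1 0 1 0
0 0 1 1 0
0 0 0 0 0

After press 8 at (0,2):
1 0 1 0 0
0 0 0 1 0
0 0 0 0 0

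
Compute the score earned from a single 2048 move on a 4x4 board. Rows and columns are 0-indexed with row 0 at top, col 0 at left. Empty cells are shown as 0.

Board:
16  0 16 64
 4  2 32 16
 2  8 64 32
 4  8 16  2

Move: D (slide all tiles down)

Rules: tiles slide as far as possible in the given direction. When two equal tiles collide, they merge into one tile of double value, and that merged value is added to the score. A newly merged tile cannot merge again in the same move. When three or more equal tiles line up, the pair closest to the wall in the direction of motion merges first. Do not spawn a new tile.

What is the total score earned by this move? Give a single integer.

Answer: 16

Derivation:
Slide down:
col 0: [16, 4, 2, 4] -> [16, 4, 2, 4]  score +0 (running 0)
col 1: [0, 2, 8, 8] -> [0, 0, 2, 16]  score +16 (running 16)
col 2: [16, 32, 64, 16] -> [16, 32, 64, 16]  score +0 (running 16)
col 3: [64, 16, 32, 2] -> [64, 16, 32, 2]  score +0 (running 16)
Board after move:
16  0 16 64
 4  0 32 16
 2  2 64 32
 4 16 16  2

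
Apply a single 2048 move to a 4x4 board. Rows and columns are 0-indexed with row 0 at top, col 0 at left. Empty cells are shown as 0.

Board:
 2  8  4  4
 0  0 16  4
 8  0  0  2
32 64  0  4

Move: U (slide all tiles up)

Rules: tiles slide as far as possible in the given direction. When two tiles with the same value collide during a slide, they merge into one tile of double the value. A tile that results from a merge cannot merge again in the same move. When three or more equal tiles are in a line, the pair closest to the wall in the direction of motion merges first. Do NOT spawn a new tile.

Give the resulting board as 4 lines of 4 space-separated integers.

Slide up:
col 0: [2, 0, 8, 32] -> [2, 8, 32, 0]
col 1: [8, 0, 0, 64] -> [8, 64, 0, 0]
col 2: [4, 16, 0, 0] -> [4, 16, 0, 0]
col 3: [4, 4, 2, 4] -> [8, 2, 4, 0]

Answer:  2  8  4  8
 8 64 16  2
32  0  0  4
 0  0  0  0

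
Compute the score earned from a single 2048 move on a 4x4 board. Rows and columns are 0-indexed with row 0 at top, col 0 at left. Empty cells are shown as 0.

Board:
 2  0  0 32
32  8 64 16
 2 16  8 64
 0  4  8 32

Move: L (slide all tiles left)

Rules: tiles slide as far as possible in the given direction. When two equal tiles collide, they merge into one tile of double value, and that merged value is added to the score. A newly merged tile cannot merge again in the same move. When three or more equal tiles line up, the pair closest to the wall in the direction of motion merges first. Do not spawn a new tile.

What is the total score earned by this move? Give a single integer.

Answer: 0

Derivation:
Slide left:
row 0: [2, 0, 0, 32] -> [2, 32, 0, 0]  score +0 (running 0)
row 1: [32, 8, 64, 16] -> [32, 8, 64, 16]  score +0 (running 0)
row 2: [2, 16, 8, 64] -> [2, 16, 8, 64]  score +0 (running 0)
row 3: [0, 4, 8, 32] -> [4, 8, 32, 0]  score +0 (running 0)
Board after move:
 2 32  0  0
32  8 64 16
 2 16  8 64
 4  8 32  0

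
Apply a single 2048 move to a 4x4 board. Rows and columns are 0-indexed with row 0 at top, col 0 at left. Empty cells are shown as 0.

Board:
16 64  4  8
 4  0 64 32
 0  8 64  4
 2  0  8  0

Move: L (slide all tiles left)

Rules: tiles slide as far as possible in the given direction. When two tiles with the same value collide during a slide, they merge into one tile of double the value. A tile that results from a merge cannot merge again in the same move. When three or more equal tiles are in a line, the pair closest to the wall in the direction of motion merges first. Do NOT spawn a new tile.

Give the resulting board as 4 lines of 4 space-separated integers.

Slide left:
row 0: [16, 64, 4, 8] -> [16, 64, 4, 8]
row 1: [4, 0, 64, 32] -> [4, 64, 32, 0]
row 2: [0, 8, 64, 4] -> [8, 64, 4, 0]
row 3: [2, 0, 8, 0] -> [2, 8, 0, 0]

Answer: 16 64  4  8
 4 64 32  0
 8 64  4  0
 2  8  0  0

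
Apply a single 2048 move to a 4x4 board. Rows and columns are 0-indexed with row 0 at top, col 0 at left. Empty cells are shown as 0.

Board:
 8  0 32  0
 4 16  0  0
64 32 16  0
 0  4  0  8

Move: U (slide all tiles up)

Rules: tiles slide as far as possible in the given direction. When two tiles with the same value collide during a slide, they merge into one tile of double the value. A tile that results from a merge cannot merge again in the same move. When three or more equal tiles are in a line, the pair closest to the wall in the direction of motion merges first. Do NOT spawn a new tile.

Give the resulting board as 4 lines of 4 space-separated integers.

Answer:  8 16 32  8
 4 32 16  0
64  4  0  0
 0  0  0  0

Derivation:
Slide up:
col 0: [8, 4, 64, 0] -> [8, 4, 64, 0]
col 1: [0, 16, 32, 4] -> [16, 32, 4, 0]
col 2: [32, 0, 16, 0] -> [32, 16, 0, 0]
col 3: [0, 0, 0, 8] -> [8, 0, 0, 0]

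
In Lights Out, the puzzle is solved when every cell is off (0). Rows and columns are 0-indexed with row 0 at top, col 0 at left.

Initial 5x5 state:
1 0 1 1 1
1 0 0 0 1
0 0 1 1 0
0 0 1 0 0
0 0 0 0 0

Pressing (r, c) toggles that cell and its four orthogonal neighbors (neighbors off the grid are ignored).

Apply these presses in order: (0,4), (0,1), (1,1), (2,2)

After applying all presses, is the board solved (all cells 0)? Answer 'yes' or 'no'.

Answer: yes

Derivation:
After press 1 at (0,4):
1 0 1 0 0
1 0 0 0 0
0 0 1 1 0
0 0 1 0 0
0 0 0 0 0

After press 2 at (0,1):
0 1 0 0 0
1 1 0 0 0
0 0 1 1 0
0 0 1 0 0
0 0 0 0 0

After press 3 at (1,1):
0 0 0 0 0
0 0 1 0 0
0 1 1 1 0
0 0 1 0 0
0 0 0 0 0

After press 4 at (2,2):
0 0 0 0 0
0 0 0 0 0
0 0 0 0 0
0 0 0 0 0
0 0 0 0 0

Lights still on: 0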